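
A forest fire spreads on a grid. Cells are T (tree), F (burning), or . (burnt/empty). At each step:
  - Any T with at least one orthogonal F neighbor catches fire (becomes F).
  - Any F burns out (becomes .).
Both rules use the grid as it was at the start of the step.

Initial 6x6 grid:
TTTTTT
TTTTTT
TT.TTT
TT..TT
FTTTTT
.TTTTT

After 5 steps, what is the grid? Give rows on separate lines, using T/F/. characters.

Step 1: 2 trees catch fire, 1 burn out
  TTTTTT
  TTTTTT
  TT.TTT
  FT..TT
  .FTTTT
  .TTTTT
Step 2: 4 trees catch fire, 2 burn out
  TTTTTT
  TTTTTT
  FT.TTT
  .F..TT
  ..FTTT
  .FTTTT
Step 3: 4 trees catch fire, 4 burn out
  TTTTTT
  FTTTTT
  .F.TTT
  ....TT
  ...FTT
  ..FTTT
Step 4: 4 trees catch fire, 4 burn out
  FTTTTT
  .FTTTT
  ...TTT
  ....TT
  ....FT
  ...FTT
Step 5: 5 trees catch fire, 4 burn out
  .FTTTT
  ..FTTT
  ...TTT
  ....FT
  .....F
  ....FT

.FTTTT
..FTTT
...TTT
....FT
.....F
....FT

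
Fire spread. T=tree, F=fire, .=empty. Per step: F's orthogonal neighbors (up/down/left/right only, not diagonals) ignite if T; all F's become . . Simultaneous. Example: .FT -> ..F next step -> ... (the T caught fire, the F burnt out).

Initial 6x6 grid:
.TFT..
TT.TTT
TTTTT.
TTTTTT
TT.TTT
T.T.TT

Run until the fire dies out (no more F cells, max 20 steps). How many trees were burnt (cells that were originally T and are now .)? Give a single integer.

Step 1: +2 fires, +1 burnt (F count now 2)
Step 2: +2 fires, +2 burnt (F count now 2)
Step 3: +4 fires, +2 burnt (F count now 4)
Step 4: +6 fires, +4 burnt (F count now 6)
Step 5: +5 fires, +6 burnt (F count now 5)
Step 6: +3 fires, +5 burnt (F count now 3)
Step 7: +3 fires, +3 burnt (F count now 3)
Step 8: +1 fires, +3 burnt (F count now 1)
Step 9: +0 fires, +1 burnt (F count now 0)
Fire out after step 9
Initially T: 27, now '.': 35
Total burnt (originally-T cells now '.'): 26

Answer: 26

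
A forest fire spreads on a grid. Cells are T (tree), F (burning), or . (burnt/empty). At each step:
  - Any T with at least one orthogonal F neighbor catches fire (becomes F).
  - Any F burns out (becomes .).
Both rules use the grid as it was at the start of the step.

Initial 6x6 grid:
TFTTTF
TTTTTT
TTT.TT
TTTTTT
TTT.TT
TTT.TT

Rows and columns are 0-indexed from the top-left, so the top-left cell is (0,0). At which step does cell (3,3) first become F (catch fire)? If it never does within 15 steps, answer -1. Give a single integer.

Step 1: cell (3,3)='T' (+5 fires, +2 burnt)
Step 2: cell (3,3)='T' (+6 fires, +5 burnt)
Step 3: cell (3,3)='T' (+6 fires, +6 burnt)
Step 4: cell (3,3)='T' (+5 fires, +6 burnt)
Step 5: cell (3,3)='F' (+6 fires, +5 burnt)
  -> target ignites at step 5
Step 6: cell (3,3)='.' (+3 fires, +6 burnt)
Step 7: cell (3,3)='.' (+0 fires, +3 burnt)
  fire out at step 7

5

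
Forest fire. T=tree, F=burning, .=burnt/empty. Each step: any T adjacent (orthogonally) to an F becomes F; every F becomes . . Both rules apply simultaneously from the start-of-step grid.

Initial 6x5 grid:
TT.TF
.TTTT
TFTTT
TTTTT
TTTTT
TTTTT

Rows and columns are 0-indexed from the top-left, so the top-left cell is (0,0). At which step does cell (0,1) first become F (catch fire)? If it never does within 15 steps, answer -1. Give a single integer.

Step 1: cell (0,1)='T' (+6 fires, +2 burnt)
Step 2: cell (0,1)='F' (+8 fires, +6 burnt)
  -> target ignites at step 2
Step 3: cell (0,1)='.' (+6 fires, +8 burnt)
Step 4: cell (0,1)='.' (+4 fires, +6 burnt)
Step 5: cell (0,1)='.' (+2 fires, +4 burnt)
Step 6: cell (0,1)='.' (+0 fires, +2 burnt)
  fire out at step 6

2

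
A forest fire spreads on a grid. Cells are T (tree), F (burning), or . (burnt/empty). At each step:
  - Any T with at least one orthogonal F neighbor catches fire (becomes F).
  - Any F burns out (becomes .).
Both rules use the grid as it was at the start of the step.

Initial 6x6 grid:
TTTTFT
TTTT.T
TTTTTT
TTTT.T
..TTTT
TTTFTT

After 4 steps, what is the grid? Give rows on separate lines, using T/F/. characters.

Step 1: 5 trees catch fire, 2 burn out
  TTTF.F
  TTTT.T
  TTTTTT
  TTTT.T
  ..TFTT
  TTF.FT
Step 2: 8 trees catch fire, 5 burn out
  TTF...
  TTTF.F
  TTTTTT
  TTTF.T
  ..F.FT
  TF...F
Step 3: 7 trees catch fire, 8 burn out
  TF....
  TTF...
  TTTFTF
  TTF..T
  .....F
  F.....
Step 4: 6 trees catch fire, 7 burn out
  F.....
  TF....
  TTF.F.
  TF...F
  ......
  ......

F.....
TF....
TTF.F.
TF...F
......
......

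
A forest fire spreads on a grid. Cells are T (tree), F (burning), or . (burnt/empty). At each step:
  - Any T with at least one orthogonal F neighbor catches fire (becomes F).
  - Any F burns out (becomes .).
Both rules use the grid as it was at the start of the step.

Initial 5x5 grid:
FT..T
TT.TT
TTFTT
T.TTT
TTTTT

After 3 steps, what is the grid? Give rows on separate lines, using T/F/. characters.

Step 1: 5 trees catch fire, 2 burn out
  .F..T
  FT.TT
  TF.FT
  T.FTT
  TTTTT
Step 2: 6 trees catch fire, 5 burn out
  ....T
  .F.FT
  F...F
  T..FT
  TTFTT
Step 3: 5 trees catch fire, 6 burn out
  ....T
  ....F
  .....
  F...F
  TF.FT

....T
....F
.....
F...F
TF.FT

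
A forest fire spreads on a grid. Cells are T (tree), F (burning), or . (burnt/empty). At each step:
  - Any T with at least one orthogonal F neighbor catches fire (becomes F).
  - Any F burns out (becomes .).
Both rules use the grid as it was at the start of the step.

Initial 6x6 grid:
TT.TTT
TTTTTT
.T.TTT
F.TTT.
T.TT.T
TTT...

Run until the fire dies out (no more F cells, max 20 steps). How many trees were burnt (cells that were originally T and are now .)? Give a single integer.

Step 1: +1 fires, +1 burnt (F count now 1)
Step 2: +1 fires, +1 burnt (F count now 1)
Step 3: +1 fires, +1 burnt (F count now 1)
Step 4: +1 fires, +1 burnt (F count now 1)
Step 5: +1 fires, +1 burnt (F count now 1)
Step 6: +2 fires, +1 burnt (F count now 2)
Step 7: +1 fires, +2 burnt (F count now 1)
Step 8: +2 fires, +1 burnt (F count now 2)
Step 9: +2 fires, +2 burnt (F count now 2)
Step 10: +4 fires, +2 burnt (F count now 4)
Step 11: +3 fires, +4 burnt (F count now 3)
Step 12: +4 fires, +3 burnt (F count now 4)
Step 13: +1 fires, +4 burnt (F count now 1)
Step 14: +0 fires, +1 burnt (F count now 0)
Fire out after step 14
Initially T: 25, now '.': 35
Total burnt (originally-T cells now '.'): 24

Answer: 24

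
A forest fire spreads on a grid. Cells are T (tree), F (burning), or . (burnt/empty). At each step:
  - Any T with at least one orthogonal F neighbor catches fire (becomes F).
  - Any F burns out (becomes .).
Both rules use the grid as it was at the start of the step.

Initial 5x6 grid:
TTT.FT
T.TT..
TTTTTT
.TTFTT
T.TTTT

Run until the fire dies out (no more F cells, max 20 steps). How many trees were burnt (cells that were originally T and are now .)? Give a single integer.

Step 1: +5 fires, +2 burnt (F count now 5)
Step 2: +7 fires, +5 burnt (F count now 7)
Step 3: +4 fires, +7 burnt (F count now 4)
Step 4: +2 fires, +4 burnt (F count now 2)
Step 5: +2 fires, +2 burnt (F count now 2)
Step 6: +1 fires, +2 burnt (F count now 1)
Step 7: +0 fires, +1 burnt (F count now 0)
Fire out after step 7
Initially T: 22, now '.': 29
Total burnt (originally-T cells now '.'): 21

Answer: 21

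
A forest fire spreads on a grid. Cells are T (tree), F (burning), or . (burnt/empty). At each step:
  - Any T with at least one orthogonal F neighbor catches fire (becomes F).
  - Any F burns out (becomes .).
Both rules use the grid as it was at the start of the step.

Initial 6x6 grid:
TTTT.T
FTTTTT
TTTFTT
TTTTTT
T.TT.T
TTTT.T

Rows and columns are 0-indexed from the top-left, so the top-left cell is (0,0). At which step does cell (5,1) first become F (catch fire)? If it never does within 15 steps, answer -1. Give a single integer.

Step 1: cell (5,1)='T' (+7 fires, +2 burnt)
Step 2: cell (5,1)='T' (+10 fires, +7 burnt)
Step 3: cell (5,1)='T' (+7 fires, +10 burnt)
Step 4: cell (5,1)='T' (+4 fires, +7 burnt)
Step 5: cell (5,1)='F' (+2 fires, +4 burnt)
  -> target ignites at step 5
Step 6: cell (5,1)='.' (+0 fires, +2 burnt)
  fire out at step 6

5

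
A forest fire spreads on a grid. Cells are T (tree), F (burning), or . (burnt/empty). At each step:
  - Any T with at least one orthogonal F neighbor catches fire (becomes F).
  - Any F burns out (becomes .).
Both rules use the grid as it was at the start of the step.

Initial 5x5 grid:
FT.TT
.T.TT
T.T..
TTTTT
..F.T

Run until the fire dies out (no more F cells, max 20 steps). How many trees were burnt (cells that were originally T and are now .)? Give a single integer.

Step 1: +2 fires, +2 burnt (F count now 2)
Step 2: +4 fires, +2 burnt (F count now 4)
Step 3: +2 fires, +4 burnt (F count now 2)
Step 4: +2 fires, +2 burnt (F count now 2)
Step 5: +0 fires, +2 burnt (F count now 0)
Fire out after step 5
Initially T: 14, now '.': 21
Total burnt (originally-T cells now '.'): 10

Answer: 10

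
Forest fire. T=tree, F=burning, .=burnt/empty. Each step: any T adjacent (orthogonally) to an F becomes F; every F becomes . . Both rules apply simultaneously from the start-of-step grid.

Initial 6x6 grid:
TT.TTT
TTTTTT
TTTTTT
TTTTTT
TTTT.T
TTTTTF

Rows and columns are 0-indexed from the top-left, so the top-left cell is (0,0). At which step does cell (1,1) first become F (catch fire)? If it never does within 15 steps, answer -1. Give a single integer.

Step 1: cell (1,1)='T' (+2 fires, +1 burnt)
Step 2: cell (1,1)='T' (+2 fires, +2 burnt)
Step 3: cell (1,1)='T' (+4 fires, +2 burnt)
Step 4: cell (1,1)='T' (+5 fires, +4 burnt)
Step 5: cell (1,1)='T' (+6 fires, +5 burnt)
Step 6: cell (1,1)='T' (+5 fires, +6 burnt)
Step 7: cell (1,1)='T' (+4 fires, +5 burnt)
Step 8: cell (1,1)='F' (+2 fires, +4 burnt)
  -> target ignites at step 8
Step 9: cell (1,1)='.' (+2 fires, +2 burnt)
Step 10: cell (1,1)='.' (+1 fires, +2 burnt)
Step 11: cell (1,1)='.' (+0 fires, +1 burnt)
  fire out at step 11

8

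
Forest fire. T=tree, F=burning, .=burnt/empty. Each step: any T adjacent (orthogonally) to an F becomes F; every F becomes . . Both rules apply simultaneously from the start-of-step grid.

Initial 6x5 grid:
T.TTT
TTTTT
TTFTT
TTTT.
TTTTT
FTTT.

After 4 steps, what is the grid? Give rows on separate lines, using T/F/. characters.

Step 1: 6 trees catch fire, 2 burn out
  T.TTT
  TTFTT
  TF.FT
  TTFT.
  FTTTT
  .FTT.
Step 2: 11 trees catch fire, 6 burn out
  T.FTT
  TF.FT
  F...F
  FF.F.
  .FFTT
  ..FT.
Step 3: 5 trees catch fire, 11 burn out
  T..FT
  F...F
  .....
  .....
  ...FT
  ...F.
Step 4: 3 trees catch fire, 5 burn out
  F...F
  .....
  .....
  .....
  ....F
  .....

F...F
.....
.....
.....
....F
.....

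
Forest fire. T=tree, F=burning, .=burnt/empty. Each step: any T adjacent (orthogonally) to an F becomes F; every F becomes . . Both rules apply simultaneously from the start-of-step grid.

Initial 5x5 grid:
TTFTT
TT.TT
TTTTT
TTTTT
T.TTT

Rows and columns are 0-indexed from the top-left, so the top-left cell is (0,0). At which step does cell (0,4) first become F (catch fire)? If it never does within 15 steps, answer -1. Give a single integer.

Step 1: cell (0,4)='T' (+2 fires, +1 burnt)
Step 2: cell (0,4)='F' (+4 fires, +2 burnt)
  -> target ignites at step 2
Step 3: cell (0,4)='.' (+4 fires, +4 burnt)
Step 4: cell (0,4)='.' (+5 fires, +4 burnt)
Step 5: cell (0,4)='.' (+4 fires, +5 burnt)
Step 6: cell (0,4)='.' (+3 fires, +4 burnt)
Step 7: cell (0,4)='.' (+0 fires, +3 burnt)
  fire out at step 7

2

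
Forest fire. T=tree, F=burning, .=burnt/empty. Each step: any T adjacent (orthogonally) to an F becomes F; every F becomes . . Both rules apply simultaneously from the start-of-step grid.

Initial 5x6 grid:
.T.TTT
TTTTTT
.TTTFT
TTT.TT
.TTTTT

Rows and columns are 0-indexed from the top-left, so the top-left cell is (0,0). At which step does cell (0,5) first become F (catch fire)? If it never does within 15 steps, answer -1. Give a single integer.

Step 1: cell (0,5)='T' (+4 fires, +1 burnt)
Step 2: cell (0,5)='T' (+6 fires, +4 burnt)
Step 3: cell (0,5)='F' (+7 fires, +6 burnt)
  -> target ignites at step 3
Step 4: cell (0,5)='.' (+3 fires, +7 burnt)
Step 5: cell (0,5)='.' (+4 fires, +3 burnt)
Step 6: cell (0,5)='.' (+0 fires, +4 burnt)
  fire out at step 6

3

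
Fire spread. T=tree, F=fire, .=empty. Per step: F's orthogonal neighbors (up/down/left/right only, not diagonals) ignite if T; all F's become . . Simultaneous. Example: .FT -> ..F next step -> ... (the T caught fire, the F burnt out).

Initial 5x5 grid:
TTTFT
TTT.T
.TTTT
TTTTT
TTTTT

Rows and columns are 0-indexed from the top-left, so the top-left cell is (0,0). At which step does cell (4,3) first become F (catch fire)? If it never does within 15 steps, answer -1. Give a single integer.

Step 1: cell (4,3)='T' (+2 fires, +1 burnt)
Step 2: cell (4,3)='T' (+3 fires, +2 burnt)
Step 3: cell (4,3)='T' (+4 fires, +3 burnt)
Step 4: cell (4,3)='T' (+5 fires, +4 burnt)
Step 5: cell (4,3)='T' (+4 fires, +5 burnt)
Step 6: cell (4,3)='F' (+3 fires, +4 burnt)
  -> target ignites at step 6
Step 7: cell (4,3)='.' (+1 fires, +3 burnt)
Step 8: cell (4,3)='.' (+0 fires, +1 burnt)
  fire out at step 8

6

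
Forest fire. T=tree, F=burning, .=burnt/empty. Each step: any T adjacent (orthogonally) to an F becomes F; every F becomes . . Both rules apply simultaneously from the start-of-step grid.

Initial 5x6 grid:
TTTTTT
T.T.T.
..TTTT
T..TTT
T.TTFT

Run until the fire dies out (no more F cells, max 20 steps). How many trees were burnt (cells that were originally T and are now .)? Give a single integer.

Step 1: +3 fires, +1 burnt (F count now 3)
Step 2: +4 fires, +3 burnt (F count now 4)
Step 3: +3 fires, +4 burnt (F count now 3)
Step 4: +2 fires, +3 burnt (F count now 2)
Step 5: +3 fires, +2 burnt (F count now 3)
Step 6: +1 fires, +3 burnt (F count now 1)
Step 7: +1 fires, +1 burnt (F count now 1)
Step 8: +1 fires, +1 burnt (F count now 1)
Step 9: +1 fires, +1 burnt (F count now 1)
Step 10: +0 fires, +1 burnt (F count now 0)
Fire out after step 10
Initially T: 21, now '.': 28
Total burnt (originally-T cells now '.'): 19

Answer: 19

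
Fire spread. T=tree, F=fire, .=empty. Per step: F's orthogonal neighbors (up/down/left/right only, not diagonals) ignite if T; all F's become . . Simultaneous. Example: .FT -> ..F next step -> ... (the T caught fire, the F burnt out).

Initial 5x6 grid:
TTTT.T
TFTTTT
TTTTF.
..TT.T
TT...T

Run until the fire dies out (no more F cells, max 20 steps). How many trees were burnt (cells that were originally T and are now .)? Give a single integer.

Step 1: +6 fires, +2 burnt (F count now 6)
Step 2: +7 fires, +6 burnt (F count now 7)
Step 3: +3 fires, +7 burnt (F count now 3)
Step 4: +0 fires, +3 burnt (F count now 0)
Fire out after step 4
Initially T: 20, now '.': 26
Total burnt (originally-T cells now '.'): 16

Answer: 16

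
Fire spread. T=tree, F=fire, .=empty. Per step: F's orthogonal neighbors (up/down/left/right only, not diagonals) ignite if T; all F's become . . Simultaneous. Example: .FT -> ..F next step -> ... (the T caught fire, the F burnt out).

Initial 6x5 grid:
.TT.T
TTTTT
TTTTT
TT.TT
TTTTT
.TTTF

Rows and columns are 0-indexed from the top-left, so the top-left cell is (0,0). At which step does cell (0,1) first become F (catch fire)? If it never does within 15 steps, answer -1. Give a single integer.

Step 1: cell (0,1)='T' (+2 fires, +1 burnt)
Step 2: cell (0,1)='T' (+3 fires, +2 burnt)
Step 3: cell (0,1)='T' (+4 fires, +3 burnt)
Step 4: cell (0,1)='T' (+3 fires, +4 burnt)
Step 5: cell (0,1)='T' (+5 fires, +3 burnt)
Step 6: cell (0,1)='T' (+3 fires, +5 burnt)
Step 7: cell (0,1)='T' (+3 fires, +3 burnt)
Step 8: cell (0,1)='F' (+2 fires, +3 burnt)
  -> target ignites at step 8
Step 9: cell (0,1)='.' (+0 fires, +2 burnt)
  fire out at step 9

8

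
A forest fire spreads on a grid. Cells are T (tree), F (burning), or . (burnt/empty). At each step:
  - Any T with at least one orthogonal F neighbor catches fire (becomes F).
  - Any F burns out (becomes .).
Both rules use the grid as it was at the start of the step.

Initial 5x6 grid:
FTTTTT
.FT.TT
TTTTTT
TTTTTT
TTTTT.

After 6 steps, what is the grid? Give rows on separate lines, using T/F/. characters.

Step 1: 3 trees catch fire, 2 burn out
  .FTTTT
  ..F.TT
  TFTTTT
  TTTTTT
  TTTTT.
Step 2: 4 trees catch fire, 3 burn out
  ..FTTT
  ....TT
  F.FTTT
  TFTTTT
  TTTTT.
Step 3: 5 trees catch fire, 4 burn out
  ...FTT
  ....TT
  ...FTT
  F.FTTT
  TFTTT.
Step 4: 5 trees catch fire, 5 burn out
  ....FT
  ....TT
  ....FT
  ...FTT
  F.FTT.
Step 5: 5 trees catch fire, 5 burn out
  .....F
  ....FT
  .....F
  ....FT
  ...FT.
Step 6: 3 trees catch fire, 5 burn out
  ......
  .....F
  ......
  .....F
  ....F.

......
.....F
......
.....F
....F.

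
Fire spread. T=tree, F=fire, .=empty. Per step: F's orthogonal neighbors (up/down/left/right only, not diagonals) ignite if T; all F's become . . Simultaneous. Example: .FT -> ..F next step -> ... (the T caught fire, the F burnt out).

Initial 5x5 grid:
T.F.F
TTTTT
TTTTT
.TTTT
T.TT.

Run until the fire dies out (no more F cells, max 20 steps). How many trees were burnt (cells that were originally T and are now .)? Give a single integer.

Step 1: +2 fires, +2 burnt (F count now 2)
Step 2: +4 fires, +2 burnt (F count now 4)
Step 3: +5 fires, +4 burnt (F count now 5)
Step 4: +5 fires, +5 burnt (F count now 5)
Step 5: +1 fires, +5 burnt (F count now 1)
Step 6: +0 fires, +1 burnt (F count now 0)
Fire out after step 6
Initially T: 18, now '.': 24
Total burnt (originally-T cells now '.'): 17

Answer: 17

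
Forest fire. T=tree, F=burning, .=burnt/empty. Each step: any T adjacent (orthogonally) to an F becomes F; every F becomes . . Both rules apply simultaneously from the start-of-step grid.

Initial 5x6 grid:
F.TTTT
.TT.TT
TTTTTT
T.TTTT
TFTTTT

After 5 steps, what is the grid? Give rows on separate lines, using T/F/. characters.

Step 1: 2 trees catch fire, 2 burn out
  ..TTTT
  .TT.TT
  TTTTTT
  T.TTTT
  F.FTTT
Step 2: 3 trees catch fire, 2 burn out
  ..TTTT
  .TT.TT
  TTTTTT
  F.FTTT
  ...FTT
Step 3: 4 trees catch fire, 3 burn out
  ..TTTT
  .TT.TT
  FTFTTT
  ...FTT
  ....FT
Step 4: 5 trees catch fire, 4 burn out
  ..TTTT
  .TF.TT
  .F.FTT
  ....FT
  .....F
Step 5: 4 trees catch fire, 5 burn out
  ..FTTT
  .F..TT
  ....FT
  .....F
  ......

..FTTT
.F..TT
....FT
.....F
......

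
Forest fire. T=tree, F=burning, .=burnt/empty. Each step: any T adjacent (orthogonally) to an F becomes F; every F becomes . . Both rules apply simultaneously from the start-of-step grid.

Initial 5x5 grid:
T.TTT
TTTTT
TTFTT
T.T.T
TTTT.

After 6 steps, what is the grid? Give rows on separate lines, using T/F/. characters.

Step 1: 4 trees catch fire, 1 burn out
  T.TTT
  TTFTT
  TF.FT
  T.F.T
  TTTT.
Step 2: 6 trees catch fire, 4 burn out
  T.FTT
  TF.FT
  F...F
  T...T
  TTFT.
Step 3: 7 trees catch fire, 6 burn out
  T..FT
  F...F
  .....
  F...F
  TF.F.
Step 4: 3 trees catch fire, 7 burn out
  F...F
  .....
  .....
  .....
  F....
Step 5: 0 trees catch fire, 3 burn out
  .....
  .....
  .....
  .....
  .....
Step 6: 0 trees catch fire, 0 burn out
  .....
  .....
  .....
  .....
  .....

.....
.....
.....
.....
.....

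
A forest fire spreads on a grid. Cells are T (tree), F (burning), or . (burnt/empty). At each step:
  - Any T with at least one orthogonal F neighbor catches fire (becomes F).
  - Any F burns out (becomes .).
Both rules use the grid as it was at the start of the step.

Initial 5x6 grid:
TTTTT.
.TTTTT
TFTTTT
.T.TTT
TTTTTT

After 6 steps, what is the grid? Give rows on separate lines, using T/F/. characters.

Step 1: 4 trees catch fire, 1 burn out
  TTTTT.
  .FTTTT
  F.FTTT
  .F.TTT
  TTTTTT
Step 2: 4 trees catch fire, 4 burn out
  TFTTT.
  ..FTTT
  ...FTT
  ...TTT
  TFTTTT
Step 3: 7 trees catch fire, 4 burn out
  F.FTT.
  ...FTT
  ....FT
  ...FTT
  F.FTTT
Step 4: 5 trees catch fire, 7 burn out
  ...FT.
  ....FT
  .....F
  ....FT
  ...FTT
Step 5: 4 trees catch fire, 5 burn out
  ....F.
  .....F
  ......
  .....F
  ....FT
Step 6: 1 trees catch fire, 4 burn out
  ......
  ......
  ......
  ......
  .....F

......
......
......
......
.....F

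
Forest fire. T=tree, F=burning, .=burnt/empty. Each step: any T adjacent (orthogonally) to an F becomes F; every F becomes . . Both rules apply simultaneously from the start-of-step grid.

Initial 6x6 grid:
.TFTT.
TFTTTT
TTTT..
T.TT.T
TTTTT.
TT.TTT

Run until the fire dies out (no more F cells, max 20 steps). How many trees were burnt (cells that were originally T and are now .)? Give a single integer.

Step 1: +5 fires, +2 burnt (F count now 5)
Step 2: +4 fires, +5 burnt (F count now 4)
Step 3: +4 fires, +4 burnt (F count now 4)
Step 4: +4 fires, +4 burnt (F count now 4)
Step 5: +3 fires, +4 burnt (F count now 3)
Step 6: +3 fires, +3 burnt (F count now 3)
Step 7: +1 fires, +3 burnt (F count now 1)
Step 8: +1 fires, +1 burnt (F count now 1)
Step 9: +0 fires, +1 burnt (F count now 0)
Fire out after step 9
Initially T: 26, now '.': 35
Total burnt (originally-T cells now '.'): 25

Answer: 25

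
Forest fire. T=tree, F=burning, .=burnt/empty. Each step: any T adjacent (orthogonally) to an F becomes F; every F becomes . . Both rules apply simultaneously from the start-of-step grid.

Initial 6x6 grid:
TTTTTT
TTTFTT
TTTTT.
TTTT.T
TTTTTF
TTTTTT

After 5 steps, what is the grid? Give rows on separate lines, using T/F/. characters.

Step 1: 7 trees catch fire, 2 burn out
  TTTFTT
  TTF.FT
  TTTFT.
  TTTT.F
  TTTTF.
  TTTTTF
Step 2: 9 trees catch fire, 7 burn out
  TTF.FT
  TF...F
  TTF.F.
  TTTF..
  TTTF..
  TTTTF.
Step 3: 7 trees catch fire, 9 burn out
  TF...F
  F.....
  TF....
  TTF...
  TTF...
  TTTF..
Step 4: 5 trees catch fire, 7 burn out
  F.....
  ......
  F.....
  TF....
  TF....
  TTF...
Step 5: 3 trees catch fire, 5 burn out
  ......
  ......
  ......
  F.....
  F.....
  TF....

......
......
......
F.....
F.....
TF....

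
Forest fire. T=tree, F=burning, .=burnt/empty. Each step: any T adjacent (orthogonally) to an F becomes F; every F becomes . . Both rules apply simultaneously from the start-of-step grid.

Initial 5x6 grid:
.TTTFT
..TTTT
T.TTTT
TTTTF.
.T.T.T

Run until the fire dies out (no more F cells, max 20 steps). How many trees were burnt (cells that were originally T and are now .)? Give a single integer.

Answer: 19

Derivation:
Step 1: +5 fires, +2 burnt (F count now 5)
Step 2: +7 fires, +5 burnt (F count now 7)
Step 3: +4 fires, +7 burnt (F count now 4)
Step 4: +2 fires, +4 burnt (F count now 2)
Step 5: +1 fires, +2 burnt (F count now 1)
Step 6: +0 fires, +1 burnt (F count now 0)
Fire out after step 6
Initially T: 20, now '.': 29
Total burnt (originally-T cells now '.'): 19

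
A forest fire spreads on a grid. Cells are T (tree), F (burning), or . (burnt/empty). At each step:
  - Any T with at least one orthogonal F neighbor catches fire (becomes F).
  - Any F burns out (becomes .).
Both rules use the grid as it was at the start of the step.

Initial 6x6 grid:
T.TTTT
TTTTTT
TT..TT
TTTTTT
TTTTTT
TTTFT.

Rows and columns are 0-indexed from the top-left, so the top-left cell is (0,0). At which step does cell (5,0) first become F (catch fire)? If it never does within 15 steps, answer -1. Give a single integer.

Step 1: cell (5,0)='T' (+3 fires, +1 burnt)
Step 2: cell (5,0)='T' (+4 fires, +3 burnt)
Step 3: cell (5,0)='F' (+5 fires, +4 burnt)
  -> target ignites at step 3
Step 4: cell (5,0)='.' (+4 fires, +5 burnt)
Step 5: cell (5,0)='.' (+4 fires, +4 burnt)
Step 6: cell (5,0)='.' (+5 fires, +4 burnt)
Step 7: cell (5,0)='.' (+4 fires, +5 burnt)
Step 8: cell (5,0)='.' (+2 fires, +4 burnt)
Step 9: cell (5,0)='.' (+0 fires, +2 burnt)
  fire out at step 9

3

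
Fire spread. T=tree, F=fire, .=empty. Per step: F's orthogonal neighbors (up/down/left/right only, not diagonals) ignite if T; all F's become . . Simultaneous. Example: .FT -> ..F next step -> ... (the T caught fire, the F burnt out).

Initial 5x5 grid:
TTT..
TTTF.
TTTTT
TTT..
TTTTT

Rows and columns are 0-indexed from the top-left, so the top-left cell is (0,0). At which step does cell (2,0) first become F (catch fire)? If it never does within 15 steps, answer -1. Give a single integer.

Step 1: cell (2,0)='T' (+2 fires, +1 burnt)
Step 2: cell (2,0)='T' (+4 fires, +2 burnt)
Step 3: cell (2,0)='T' (+4 fires, +4 burnt)
Step 4: cell (2,0)='F' (+4 fires, +4 burnt)
  -> target ignites at step 4
Step 5: cell (2,0)='.' (+3 fires, +4 burnt)
Step 6: cell (2,0)='.' (+2 fires, +3 burnt)
Step 7: cell (2,0)='.' (+0 fires, +2 burnt)
  fire out at step 7

4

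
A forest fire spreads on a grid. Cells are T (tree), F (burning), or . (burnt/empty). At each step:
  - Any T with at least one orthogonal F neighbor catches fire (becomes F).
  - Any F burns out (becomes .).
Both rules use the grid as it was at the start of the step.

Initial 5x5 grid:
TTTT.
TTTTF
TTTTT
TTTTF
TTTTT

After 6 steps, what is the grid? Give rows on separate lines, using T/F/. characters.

Step 1: 4 trees catch fire, 2 burn out
  TTTT.
  TTTF.
  TTTTF
  TTTF.
  TTTTF
Step 2: 5 trees catch fire, 4 burn out
  TTTF.
  TTF..
  TTTF.
  TTF..
  TTTF.
Step 3: 5 trees catch fire, 5 burn out
  TTF..
  TF...
  TTF..
  TF...
  TTF..
Step 4: 5 trees catch fire, 5 burn out
  TF...
  F....
  TF...
  F....
  TF...
Step 5: 3 trees catch fire, 5 burn out
  F....
  .....
  F....
  .....
  F....
Step 6: 0 trees catch fire, 3 burn out
  .....
  .....
  .....
  .....
  .....

.....
.....
.....
.....
.....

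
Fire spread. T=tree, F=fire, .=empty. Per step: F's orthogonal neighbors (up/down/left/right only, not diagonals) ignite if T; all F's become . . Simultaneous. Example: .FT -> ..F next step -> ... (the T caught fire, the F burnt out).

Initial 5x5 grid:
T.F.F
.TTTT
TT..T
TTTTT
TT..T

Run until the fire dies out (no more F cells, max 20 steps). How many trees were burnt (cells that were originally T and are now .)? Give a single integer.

Step 1: +2 fires, +2 burnt (F count now 2)
Step 2: +3 fires, +2 burnt (F count now 3)
Step 3: +2 fires, +3 burnt (F count now 2)
Step 4: +4 fires, +2 burnt (F count now 4)
Step 5: +3 fires, +4 burnt (F count now 3)
Step 6: +1 fires, +3 burnt (F count now 1)
Step 7: +0 fires, +1 burnt (F count now 0)
Fire out after step 7
Initially T: 16, now '.': 24
Total burnt (originally-T cells now '.'): 15

Answer: 15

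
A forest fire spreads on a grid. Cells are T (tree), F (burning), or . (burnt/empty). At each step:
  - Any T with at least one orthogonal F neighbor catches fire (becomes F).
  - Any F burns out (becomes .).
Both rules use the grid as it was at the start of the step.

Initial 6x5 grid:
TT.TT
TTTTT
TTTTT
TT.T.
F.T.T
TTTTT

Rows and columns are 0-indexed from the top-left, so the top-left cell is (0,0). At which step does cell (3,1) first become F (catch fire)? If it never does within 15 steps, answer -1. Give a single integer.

Step 1: cell (3,1)='T' (+2 fires, +1 burnt)
Step 2: cell (3,1)='F' (+3 fires, +2 burnt)
  -> target ignites at step 2
Step 3: cell (3,1)='.' (+3 fires, +3 burnt)
Step 4: cell (3,1)='.' (+5 fires, +3 burnt)
Step 5: cell (3,1)='.' (+4 fires, +5 burnt)
Step 6: cell (3,1)='.' (+4 fires, +4 burnt)
Step 7: cell (3,1)='.' (+2 fires, +4 burnt)
Step 8: cell (3,1)='.' (+1 fires, +2 burnt)
Step 9: cell (3,1)='.' (+0 fires, +1 burnt)
  fire out at step 9

2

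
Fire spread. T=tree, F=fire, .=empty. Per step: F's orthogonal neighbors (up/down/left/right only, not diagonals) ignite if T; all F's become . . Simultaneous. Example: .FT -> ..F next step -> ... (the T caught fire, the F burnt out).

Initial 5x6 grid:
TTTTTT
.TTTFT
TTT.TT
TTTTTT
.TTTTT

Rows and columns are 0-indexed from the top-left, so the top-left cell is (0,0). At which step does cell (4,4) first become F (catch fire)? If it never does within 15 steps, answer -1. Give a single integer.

Step 1: cell (4,4)='T' (+4 fires, +1 burnt)
Step 2: cell (4,4)='T' (+5 fires, +4 burnt)
Step 3: cell (4,4)='F' (+6 fires, +5 burnt)
  -> target ignites at step 3
Step 4: cell (4,4)='.' (+5 fires, +6 burnt)
Step 5: cell (4,4)='.' (+4 fires, +5 burnt)
Step 6: cell (4,4)='.' (+2 fires, +4 burnt)
Step 7: cell (4,4)='.' (+0 fires, +2 burnt)
  fire out at step 7

3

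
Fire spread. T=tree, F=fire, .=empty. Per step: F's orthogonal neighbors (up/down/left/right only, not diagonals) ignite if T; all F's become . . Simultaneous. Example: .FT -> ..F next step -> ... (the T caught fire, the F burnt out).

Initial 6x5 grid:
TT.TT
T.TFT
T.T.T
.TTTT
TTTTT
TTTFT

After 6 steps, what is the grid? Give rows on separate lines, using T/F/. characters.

Step 1: 6 trees catch fire, 2 burn out
  TT.FT
  T.F.F
  T.T.T
  .TTTT
  TTTFT
  TTF.F
Step 2: 7 trees catch fire, 6 burn out
  TT..F
  T....
  T.F.F
  .TTFT
  TTF.F
  TF...
Step 3: 4 trees catch fire, 7 burn out
  TT...
  T....
  T....
  .TF.F
  TF...
  F....
Step 4: 2 trees catch fire, 4 burn out
  TT...
  T....
  T....
  .F...
  F....
  .....
Step 5: 0 trees catch fire, 2 burn out
  TT...
  T....
  T....
  .....
  .....
  .....
Step 6: 0 trees catch fire, 0 burn out
  TT...
  T....
  T....
  .....
  .....
  .....

TT...
T....
T....
.....
.....
.....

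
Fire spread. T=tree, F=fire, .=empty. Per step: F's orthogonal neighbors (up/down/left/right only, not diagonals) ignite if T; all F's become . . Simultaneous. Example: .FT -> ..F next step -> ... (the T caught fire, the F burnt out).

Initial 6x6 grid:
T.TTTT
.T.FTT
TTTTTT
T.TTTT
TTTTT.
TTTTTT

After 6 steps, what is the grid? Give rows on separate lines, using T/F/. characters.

Step 1: 3 trees catch fire, 1 burn out
  T.TFTT
  .T..FT
  TTTFTT
  T.TTTT
  TTTTT.
  TTTTTT
Step 2: 6 trees catch fire, 3 burn out
  T.F.FT
  .T...F
  TTF.FT
  T.TFTT
  TTTTT.
  TTTTTT
Step 3: 6 trees catch fire, 6 burn out
  T....F
  .T....
  TF...F
  T.F.FT
  TTTFT.
  TTTTTT
Step 4: 6 trees catch fire, 6 burn out
  T.....
  .F....
  F.....
  T....F
  TTF.F.
  TTTFTT
Step 5: 4 trees catch fire, 6 burn out
  T.....
  ......
  ......
  F.....
  TF....
  TTF.FT
Step 6: 3 trees catch fire, 4 burn out
  T.....
  ......
  ......
  ......
  F.....
  TF...F

T.....
......
......
......
F.....
TF...F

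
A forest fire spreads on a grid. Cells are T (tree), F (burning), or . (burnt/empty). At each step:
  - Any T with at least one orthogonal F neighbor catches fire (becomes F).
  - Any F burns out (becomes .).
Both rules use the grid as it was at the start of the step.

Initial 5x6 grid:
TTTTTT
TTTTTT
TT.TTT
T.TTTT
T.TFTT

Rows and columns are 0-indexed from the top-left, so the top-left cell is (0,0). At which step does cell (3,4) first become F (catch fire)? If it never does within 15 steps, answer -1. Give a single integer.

Step 1: cell (3,4)='T' (+3 fires, +1 burnt)
Step 2: cell (3,4)='F' (+4 fires, +3 burnt)
  -> target ignites at step 2
Step 3: cell (3,4)='.' (+3 fires, +4 burnt)
Step 4: cell (3,4)='.' (+4 fires, +3 burnt)
Step 5: cell (3,4)='.' (+4 fires, +4 burnt)
Step 6: cell (3,4)='.' (+4 fires, +4 burnt)
Step 7: cell (3,4)='.' (+2 fires, +4 burnt)
Step 8: cell (3,4)='.' (+1 fires, +2 burnt)
Step 9: cell (3,4)='.' (+1 fires, +1 burnt)
Step 10: cell (3,4)='.' (+0 fires, +1 burnt)
  fire out at step 10

2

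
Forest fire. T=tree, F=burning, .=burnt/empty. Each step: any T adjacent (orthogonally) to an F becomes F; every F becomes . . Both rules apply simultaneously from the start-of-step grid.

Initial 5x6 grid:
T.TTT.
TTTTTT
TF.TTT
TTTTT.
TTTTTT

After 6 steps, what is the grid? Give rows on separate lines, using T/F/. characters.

Step 1: 3 trees catch fire, 1 burn out
  T.TTT.
  TFTTTT
  F..TTT
  TFTTT.
  TTTTTT
Step 2: 5 trees catch fire, 3 burn out
  T.TTT.
  F.FTTT
  ...TTT
  F.FTT.
  TFTTTT
Step 3: 6 trees catch fire, 5 burn out
  F.FTT.
  ...FTT
  ...TTT
  ...FT.
  F.FTTT
Step 4: 5 trees catch fire, 6 burn out
  ...FT.
  ....FT
  ...FTT
  ....F.
  ...FTT
Step 5: 4 trees catch fire, 5 burn out
  ....F.
  .....F
  ....FT
  ......
  ....FT
Step 6: 2 trees catch fire, 4 burn out
  ......
  ......
  .....F
  ......
  .....F

......
......
.....F
......
.....F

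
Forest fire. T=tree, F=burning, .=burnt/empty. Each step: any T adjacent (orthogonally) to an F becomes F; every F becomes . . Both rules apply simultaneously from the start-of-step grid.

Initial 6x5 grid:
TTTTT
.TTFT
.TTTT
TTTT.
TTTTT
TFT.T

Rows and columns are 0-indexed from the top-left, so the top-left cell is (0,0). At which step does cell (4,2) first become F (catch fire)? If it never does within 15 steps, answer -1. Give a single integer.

Step 1: cell (4,2)='T' (+7 fires, +2 burnt)
Step 2: cell (4,2)='F' (+9 fires, +7 burnt)
  -> target ignites at step 2
Step 3: cell (4,2)='.' (+5 fires, +9 burnt)
Step 4: cell (4,2)='.' (+2 fires, +5 burnt)
Step 5: cell (4,2)='.' (+1 fires, +2 burnt)
Step 6: cell (4,2)='.' (+0 fires, +1 burnt)
  fire out at step 6

2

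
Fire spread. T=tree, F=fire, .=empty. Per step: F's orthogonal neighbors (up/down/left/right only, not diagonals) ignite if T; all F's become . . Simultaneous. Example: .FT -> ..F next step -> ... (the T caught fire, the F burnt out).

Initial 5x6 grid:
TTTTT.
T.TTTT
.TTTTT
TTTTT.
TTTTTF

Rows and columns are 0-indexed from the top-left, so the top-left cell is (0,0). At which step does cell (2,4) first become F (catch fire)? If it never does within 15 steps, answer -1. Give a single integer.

Step 1: cell (2,4)='T' (+1 fires, +1 burnt)
Step 2: cell (2,4)='T' (+2 fires, +1 burnt)
Step 3: cell (2,4)='F' (+3 fires, +2 burnt)
  -> target ignites at step 3
Step 4: cell (2,4)='.' (+5 fires, +3 burnt)
Step 5: cell (2,4)='.' (+6 fires, +5 burnt)
Step 6: cell (2,4)='.' (+4 fires, +6 burnt)
Step 7: cell (2,4)='.' (+1 fires, +4 burnt)
Step 8: cell (2,4)='.' (+1 fires, +1 burnt)
Step 9: cell (2,4)='.' (+1 fires, +1 burnt)
Step 10: cell (2,4)='.' (+1 fires, +1 burnt)
Step 11: cell (2,4)='.' (+0 fires, +1 burnt)
  fire out at step 11

3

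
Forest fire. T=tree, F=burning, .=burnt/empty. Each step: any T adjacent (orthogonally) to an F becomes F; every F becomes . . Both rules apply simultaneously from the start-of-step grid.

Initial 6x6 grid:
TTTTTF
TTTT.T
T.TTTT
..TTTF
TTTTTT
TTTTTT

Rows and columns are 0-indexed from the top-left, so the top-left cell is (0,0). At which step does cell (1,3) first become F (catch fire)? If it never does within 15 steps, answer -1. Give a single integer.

Step 1: cell (1,3)='T' (+5 fires, +2 burnt)
Step 2: cell (1,3)='T' (+5 fires, +5 burnt)
Step 3: cell (1,3)='F' (+6 fires, +5 burnt)
  -> target ignites at step 3
Step 4: cell (1,3)='.' (+5 fires, +6 burnt)
Step 5: cell (1,3)='.' (+4 fires, +5 burnt)
Step 6: cell (1,3)='.' (+3 fires, +4 burnt)
Step 7: cell (1,3)='.' (+2 fires, +3 burnt)
Step 8: cell (1,3)='.' (+0 fires, +2 burnt)
  fire out at step 8

3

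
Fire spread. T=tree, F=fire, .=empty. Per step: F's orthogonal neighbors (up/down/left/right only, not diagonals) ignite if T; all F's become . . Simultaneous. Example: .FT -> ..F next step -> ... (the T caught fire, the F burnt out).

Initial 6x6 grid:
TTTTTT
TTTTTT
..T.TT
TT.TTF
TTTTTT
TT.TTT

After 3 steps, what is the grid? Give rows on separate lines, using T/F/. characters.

Step 1: 3 trees catch fire, 1 burn out
  TTTTTT
  TTTTTT
  ..T.TF
  TT.TF.
  TTTTTF
  TT.TTT
Step 2: 5 trees catch fire, 3 burn out
  TTTTTT
  TTTTTF
  ..T.F.
  TT.F..
  TTTTF.
  TT.TTF
Step 3: 4 trees catch fire, 5 burn out
  TTTTTF
  TTTTF.
  ..T...
  TT....
  TTTF..
  TT.TF.

TTTTTF
TTTTF.
..T...
TT....
TTTF..
TT.TF.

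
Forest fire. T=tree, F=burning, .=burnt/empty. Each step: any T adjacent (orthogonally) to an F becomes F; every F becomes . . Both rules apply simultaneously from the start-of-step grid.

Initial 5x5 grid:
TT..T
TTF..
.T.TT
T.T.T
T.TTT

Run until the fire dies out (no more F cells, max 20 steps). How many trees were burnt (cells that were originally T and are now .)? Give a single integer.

Answer: 5

Derivation:
Step 1: +1 fires, +1 burnt (F count now 1)
Step 2: +3 fires, +1 burnt (F count now 3)
Step 3: +1 fires, +3 burnt (F count now 1)
Step 4: +0 fires, +1 burnt (F count now 0)
Fire out after step 4
Initially T: 15, now '.': 15
Total burnt (originally-T cells now '.'): 5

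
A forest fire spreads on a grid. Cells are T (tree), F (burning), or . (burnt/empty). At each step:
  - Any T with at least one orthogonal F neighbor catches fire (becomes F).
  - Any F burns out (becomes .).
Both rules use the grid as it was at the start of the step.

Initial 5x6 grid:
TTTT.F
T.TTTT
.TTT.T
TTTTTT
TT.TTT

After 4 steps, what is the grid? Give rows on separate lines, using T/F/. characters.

Step 1: 1 trees catch fire, 1 burn out
  TTTT..
  T.TTTF
  .TTT.T
  TTTTTT
  TT.TTT
Step 2: 2 trees catch fire, 1 burn out
  TTTT..
  T.TTF.
  .TTT.F
  TTTTTT
  TT.TTT
Step 3: 2 trees catch fire, 2 burn out
  TTTT..
  T.TF..
  .TTT..
  TTTTTF
  TT.TTT
Step 4: 5 trees catch fire, 2 burn out
  TTTF..
  T.F...
  .TTF..
  TTTTF.
  TT.TTF

TTTF..
T.F...
.TTF..
TTTTF.
TT.TTF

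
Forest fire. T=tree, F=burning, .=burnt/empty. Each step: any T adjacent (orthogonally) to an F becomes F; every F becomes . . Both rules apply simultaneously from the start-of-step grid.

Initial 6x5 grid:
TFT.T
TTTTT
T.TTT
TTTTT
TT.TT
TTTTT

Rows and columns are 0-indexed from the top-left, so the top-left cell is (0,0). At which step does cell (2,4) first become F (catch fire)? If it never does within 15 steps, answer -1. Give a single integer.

Step 1: cell (2,4)='T' (+3 fires, +1 burnt)
Step 2: cell (2,4)='T' (+2 fires, +3 burnt)
Step 3: cell (2,4)='T' (+3 fires, +2 burnt)
Step 4: cell (2,4)='T' (+4 fires, +3 burnt)
Step 5: cell (2,4)='F' (+5 fires, +4 burnt)
  -> target ignites at step 5
Step 6: cell (2,4)='.' (+4 fires, +5 burnt)
Step 7: cell (2,4)='.' (+3 fires, +4 burnt)
Step 8: cell (2,4)='.' (+2 fires, +3 burnt)
Step 9: cell (2,4)='.' (+0 fires, +2 burnt)
  fire out at step 9

5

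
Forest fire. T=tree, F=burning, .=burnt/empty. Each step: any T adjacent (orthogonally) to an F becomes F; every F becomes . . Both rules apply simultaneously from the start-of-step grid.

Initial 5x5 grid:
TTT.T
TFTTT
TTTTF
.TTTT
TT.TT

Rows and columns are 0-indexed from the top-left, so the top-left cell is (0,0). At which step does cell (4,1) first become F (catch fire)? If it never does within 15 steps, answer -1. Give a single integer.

Step 1: cell (4,1)='T' (+7 fires, +2 burnt)
Step 2: cell (4,1)='T' (+9 fires, +7 burnt)
Step 3: cell (4,1)='F' (+3 fires, +9 burnt)
  -> target ignites at step 3
Step 4: cell (4,1)='.' (+1 fires, +3 burnt)
Step 5: cell (4,1)='.' (+0 fires, +1 burnt)
  fire out at step 5

3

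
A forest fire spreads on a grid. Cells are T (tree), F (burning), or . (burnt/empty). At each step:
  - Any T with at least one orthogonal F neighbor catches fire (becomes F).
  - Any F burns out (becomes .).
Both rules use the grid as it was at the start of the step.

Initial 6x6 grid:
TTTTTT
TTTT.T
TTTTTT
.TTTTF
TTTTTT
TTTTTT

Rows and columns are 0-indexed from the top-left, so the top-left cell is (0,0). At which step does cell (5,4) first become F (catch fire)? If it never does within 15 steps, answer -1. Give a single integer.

Step 1: cell (5,4)='T' (+3 fires, +1 burnt)
Step 2: cell (5,4)='T' (+5 fires, +3 burnt)
Step 3: cell (5,4)='F' (+5 fires, +5 burnt)
  -> target ignites at step 3
Step 4: cell (5,4)='.' (+6 fires, +5 burnt)
Step 5: cell (5,4)='.' (+5 fires, +6 burnt)
Step 6: cell (5,4)='.' (+5 fires, +5 burnt)
Step 7: cell (5,4)='.' (+3 fires, +5 burnt)
Step 8: cell (5,4)='.' (+1 fires, +3 burnt)
Step 9: cell (5,4)='.' (+0 fires, +1 burnt)
  fire out at step 9

3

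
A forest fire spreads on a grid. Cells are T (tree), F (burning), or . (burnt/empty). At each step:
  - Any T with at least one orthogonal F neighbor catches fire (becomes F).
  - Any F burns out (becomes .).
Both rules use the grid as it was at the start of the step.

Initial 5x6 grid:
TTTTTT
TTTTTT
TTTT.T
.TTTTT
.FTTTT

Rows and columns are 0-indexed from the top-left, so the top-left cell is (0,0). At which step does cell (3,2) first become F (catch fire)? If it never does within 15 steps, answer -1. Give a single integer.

Step 1: cell (3,2)='T' (+2 fires, +1 burnt)
Step 2: cell (3,2)='F' (+3 fires, +2 burnt)
  -> target ignites at step 2
Step 3: cell (3,2)='.' (+5 fires, +3 burnt)
Step 4: cell (3,2)='.' (+6 fires, +5 burnt)
Step 5: cell (3,2)='.' (+4 fires, +6 burnt)
Step 6: cell (3,2)='.' (+3 fires, +4 burnt)
Step 7: cell (3,2)='.' (+2 fires, +3 burnt)
Step 8: cell (3,2)='.' (+1 fires, +2 burnt)
Step 9: cell (3,2)='.' (+0 fires, +1 burnt)
  fire out at step 9

2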